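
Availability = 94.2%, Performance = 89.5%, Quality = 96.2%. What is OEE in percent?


Formula: OEE = Availability * Performance * Quality / 10000
A * P = 94.2% * 89.5% / 100 = 84.31%
OEE = 84.31% * 96.2% / 100 = 81.1%

81.1%


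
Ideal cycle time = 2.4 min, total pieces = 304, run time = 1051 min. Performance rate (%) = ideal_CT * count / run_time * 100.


Formula: Performance = (Ideal CT * Total Count) / Run Time * 100
Ideal output time = 2.4 * 304 = 729.6 min
Performance = 729.6 / 1051 * 100 = 69.4%

69.4%


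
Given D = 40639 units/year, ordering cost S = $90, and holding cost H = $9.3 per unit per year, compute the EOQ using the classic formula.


Formula: EOQ = sqrt(2 * D * S / H)
Numerator: 2 * 40639 * 90 = 7315020
2DS/H = 7315020 / 9.3 = 786561.3
EOQ = sqrt(786561.3) = 886.9 units

886.9 units


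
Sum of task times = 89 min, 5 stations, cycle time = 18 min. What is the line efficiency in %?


Formula: Efficiency = Sum of Task Times / (N_stations * CT) * 100
Total station capacity = 5 stations * 18 min = 90 min
Efficiency = 89 / 90 * 100 = 98.9%

98.9%


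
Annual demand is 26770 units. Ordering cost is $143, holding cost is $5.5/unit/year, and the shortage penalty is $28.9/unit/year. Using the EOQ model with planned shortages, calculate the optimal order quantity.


Formula: EOQ* = sqrt(2DS/H) * sqrt((H+P)/P)
Base EOQ = sqrt(2*26770*143/5.5) = 1179.85 units
Correction = sqrt((5.5+28.9)/28.9) = 1.09101
EOQ* = 1179.85 * 1.09101 = 1287.2 units

1287.2 units


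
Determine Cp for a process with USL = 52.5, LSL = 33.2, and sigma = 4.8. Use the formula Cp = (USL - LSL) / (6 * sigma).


Cp = (52.5 - 33.2) / (6 * 4.8)

0.67


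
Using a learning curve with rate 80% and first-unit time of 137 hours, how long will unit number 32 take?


Formula: T_n = T_1 * (learning_rate)^(log2(n)) where learning_rate = rate/100
Doublings = log2(32) = 5
T_n = 137 * 0.8^5
T_n = 137 * 0.3277 = 44.9 hours

44.9 hours


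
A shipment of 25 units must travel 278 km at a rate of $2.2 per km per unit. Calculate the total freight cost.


TC = dist * cost * units = 278 * 2.2 * 25 = $15290.00

$15290.00


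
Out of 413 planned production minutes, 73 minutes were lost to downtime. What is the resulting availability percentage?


Formula: Availability = (Planned Time - Downtime) / Planned Time * 100
Uptime = 413 - 73 = 340 min
Availability = 340 / 413 * 100 = 82.3%

82.3%


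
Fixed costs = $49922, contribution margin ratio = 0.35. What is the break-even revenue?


Formula: BER = Fixed Costs / Contribution Margin Ratio
BER = $49922 / 0.35
BER = $142634.29 (to the nearest cent)

$142634.29


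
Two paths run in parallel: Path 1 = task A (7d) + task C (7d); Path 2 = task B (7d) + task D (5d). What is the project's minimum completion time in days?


Path 1 = 7 + 7 = 14 days
Path 2 = 7 + 5 = 12 days
Duration = max(14, 12) = 14 days

14 days


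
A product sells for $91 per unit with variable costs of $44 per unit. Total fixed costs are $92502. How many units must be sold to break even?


Formula: BEQ = Fixed Costs / (Price - Variable Cost)
Contribution margin = $91 - $44 = $47/unit
BEQ = ceil($92502 / $47/unit) = ceil(1968.13) = 1969 units

1969 units


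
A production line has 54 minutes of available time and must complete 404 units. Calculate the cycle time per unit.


Formula: CT = Available Time / Number of Units
CT = 54 min / 404 units
CT = 0.13 min/unit

0.13 min/unit


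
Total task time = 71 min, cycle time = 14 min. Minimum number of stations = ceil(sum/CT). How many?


Formula: N_min = ceil(Sum of Task Times / Cycle Time)
N_min = ceil(71 min / 14 min) = ceil(5.0714)
N_min = 6 stations

6


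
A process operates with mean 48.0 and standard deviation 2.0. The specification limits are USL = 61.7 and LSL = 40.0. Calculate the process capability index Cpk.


Cpu = (61.7 - 48.0) / (3 * 2.0) = 2.28
Cpl = (48.0 - 40.0) / (3 * 2.0) = 1.33
Cpk = min(2.28, 1.33) = 1.33

1.33


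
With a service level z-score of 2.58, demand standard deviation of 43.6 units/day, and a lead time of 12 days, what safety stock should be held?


Formula: SS = z * sigma_d * sqrt(LT)
sqrt(LT) = sqrt(12) = 3.4641
SS = 2.58 * 43.6 * 3.4641
SS = 389.7 units

389.7 units


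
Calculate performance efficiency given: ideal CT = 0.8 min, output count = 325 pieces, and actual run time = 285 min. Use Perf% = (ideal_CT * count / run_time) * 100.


Formula: Performance = (Ideal CT * Total Count) / Run Time * 100
Ideal output time = 0.8 * 325 = 260.0 min
Performance = 260.0 / 285 * 100 = 91.2%

91.2%


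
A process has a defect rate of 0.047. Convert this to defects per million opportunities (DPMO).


DPMO = defect_rate * 1000000 = 0.047 * 1000000

47000


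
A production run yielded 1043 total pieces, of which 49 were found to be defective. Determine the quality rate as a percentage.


Formula: Quality Rate = Good Pieces / Total Pieces * 100
Good pieces = 1043 - 49 = 994
QR = 994 / 1043 * 100 = 95.3%

95.3%


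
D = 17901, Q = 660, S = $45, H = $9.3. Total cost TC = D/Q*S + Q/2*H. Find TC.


TC = 17901/660 * 45 + 660/2 * 9.3

$4289.52


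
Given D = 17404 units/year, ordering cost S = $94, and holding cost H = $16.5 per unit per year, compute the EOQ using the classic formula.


Formula: EOQ = sqrt(2 * D * S / H)
Numerator: 2 * 17404 * 94 = 3271952
2DS/H = 3271952 / 16.5 = 198300.1
EOQ = sqrt(198300.1) = 445.3 units

445.3 units


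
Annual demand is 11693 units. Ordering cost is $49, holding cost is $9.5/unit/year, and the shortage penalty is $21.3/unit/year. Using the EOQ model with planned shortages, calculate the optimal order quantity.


Formula: EOQ* = sqrt(2DS/H) * sqrt((H+P)/P)
Base EOQ = sqrt(2*11693*49/9.5) = 347.31 units
Correction = sqrt((9.5+21.3)/21.3) = 1.2025
EOQ* = 347.31 * 1.2025 = 417.6 units

417.6 units


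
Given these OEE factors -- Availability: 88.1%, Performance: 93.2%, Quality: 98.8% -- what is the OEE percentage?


Formula: OEE = Availability * Performance * Quality / 10000
A * P = 88.1% * 93.2% / 100 = 82.11%
OEE = 82.11% * 98.8% / 100 = 81.1%

81.1%


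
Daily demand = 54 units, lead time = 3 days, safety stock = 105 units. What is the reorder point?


Formula: ROP = (Daily Demand * Lead Time) + Safety Stock
Demand during lead time = 54 * 3 = 162 units
ROP = 162 + 105 = 267 units

267 units


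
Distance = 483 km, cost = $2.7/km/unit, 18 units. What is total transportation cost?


TC = dist * cost * units = 483 * 2.7 * 18 = $23473.80

$23473.80


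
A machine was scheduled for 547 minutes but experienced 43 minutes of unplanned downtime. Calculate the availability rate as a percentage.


Formula: Availability = (Planned Time - Downtime) / Planned Time * 100
Uptime = 547 - 43 = 504 min
Availability = 504 / 547 * 100 = 92.1%

92.1%


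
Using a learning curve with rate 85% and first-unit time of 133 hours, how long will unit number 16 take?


Formula: T_n = T_1 * (learning_rate)^(log2(n)) where learning_rate = rate/100
Doublings = log2(16) = 4
T_n = 133 * 0.85^4
T_n = 133 * 0.522 = 69.4 hours

69.4 hours


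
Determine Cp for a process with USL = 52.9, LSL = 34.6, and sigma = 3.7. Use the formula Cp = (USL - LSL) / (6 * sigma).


Cp = (52.9 - 34.6) / (6 * 3.7)

0.82


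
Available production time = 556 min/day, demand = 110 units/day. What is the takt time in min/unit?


Formula: Takt Time = Available Production Time / Customer Demand
Takt = 556 min/day / 110 units/day
Takt = 5.05 min/unit

5.05 min/unit


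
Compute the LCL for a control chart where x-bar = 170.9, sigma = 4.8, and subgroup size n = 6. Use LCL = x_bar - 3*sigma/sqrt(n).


LCL = 170.9 - 3 * 4.8 / sqrt(6)

165.02


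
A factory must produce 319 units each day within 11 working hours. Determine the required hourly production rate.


Formula: Production Rate = Daily Demand / Available Hours
Rate = 319 units/day / 11 hours/day
Rate = 29.0 units/hour

29.0 units/hour


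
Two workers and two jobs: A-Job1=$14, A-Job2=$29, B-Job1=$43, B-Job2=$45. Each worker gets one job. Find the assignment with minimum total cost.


Option 1: A->1 + B->2 = $14 + $45 = $59
Option 2: A->2 + B->1 = $29 + $43 = $72
Min cost = min($59, $72) = $59

$59


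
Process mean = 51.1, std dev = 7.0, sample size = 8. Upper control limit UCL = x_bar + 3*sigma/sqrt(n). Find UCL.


UCL = 51.1 + 3 * 7.0 / sqrt(8)

58.52


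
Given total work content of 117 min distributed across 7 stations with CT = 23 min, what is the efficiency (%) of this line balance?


Formula: Efficiency = Sum of Task Times / (N_stations * CT) * 100
Total station capacity = 7 stations * 23 min = 161 min
Efficiency = 117 / 161 * 100 = 72.7%

72.7%


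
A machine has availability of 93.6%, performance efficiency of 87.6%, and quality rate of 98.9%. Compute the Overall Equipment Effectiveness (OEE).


Formula: OEE = Availability * Performance * Quality / 10000
A * P = 93.6% * 87.6% / 100 = 81.99%
OEE = 81.99% * 98.9% / 100 = 81.1%

81.1%


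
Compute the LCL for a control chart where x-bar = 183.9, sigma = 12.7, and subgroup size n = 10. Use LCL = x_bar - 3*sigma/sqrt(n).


LCL = 183.9 - 3 * 12.7 / sqrt(10)

171.85


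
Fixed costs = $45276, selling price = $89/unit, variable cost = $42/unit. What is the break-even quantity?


Formula: BEQ = Fixed Costs / (Price - Variable Cost)
Contribution margin = $89 - $42 = $47/unit
BEQ = ceil($45276 / $47/unit) = ceil(963.32) = 964 units

964 units


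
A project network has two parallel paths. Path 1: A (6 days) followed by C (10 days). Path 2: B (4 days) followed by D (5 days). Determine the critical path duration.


Path 1 = 6 + 10 = 16 days
Path 2 = 4 + 5 = 9 days
Duration = max(16, 9) = 16 days

16 days


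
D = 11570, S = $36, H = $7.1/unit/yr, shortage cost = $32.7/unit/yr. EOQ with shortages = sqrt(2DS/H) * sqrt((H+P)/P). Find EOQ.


Formula: EOQ* = sqrt(2DS/H) * sqrt((H+P)/P)
Base EOQ = sqrt(2*11570*36/7.1) = 342.53 units
Correction = sqrt((7.1+32.7)/32.7) = 1.10323
EOQ* = 342.53 * 1.10323 = 377.9 units

377.9 units


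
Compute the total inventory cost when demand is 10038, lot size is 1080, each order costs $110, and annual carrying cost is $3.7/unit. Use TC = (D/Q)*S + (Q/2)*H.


TC = 10038/1080 * 110 + 1080/2 * 3.7

$3020.39


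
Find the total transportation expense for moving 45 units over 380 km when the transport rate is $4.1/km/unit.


TC = dist * cost * units = 380 * 4.1 * 45 = $70110.00

$70110.00


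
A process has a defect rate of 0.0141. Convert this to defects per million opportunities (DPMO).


DPMO = defect_rate * 1000000 = 0.0141 * 1000000

14100


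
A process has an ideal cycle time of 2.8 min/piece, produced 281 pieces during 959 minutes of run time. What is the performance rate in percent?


Formula: Performance = (Ideal CT * Total Count) / Run Time * 100
Ideal output time = 2.8 * 281 = 786.8 min
Performance = 786.8 / 959 * 100 = 82.0%

82.0%


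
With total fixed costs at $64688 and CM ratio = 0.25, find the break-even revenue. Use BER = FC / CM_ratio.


Formula: BER = Fixed Costs / Contribution Margin Ratio
BER = $64688 / 0.25
BER = $258752.00 (to the nearest cent)

$258752.00


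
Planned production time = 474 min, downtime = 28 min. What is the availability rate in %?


Formula: Availability = (Planned Time - Downtime) / Planned Time * 100
Uptime = 474 - 28 = 446 min
Availability = 446 / 474 * 100 = 94.1%

94.1%


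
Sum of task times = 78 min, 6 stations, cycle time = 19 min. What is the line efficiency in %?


Formula: Efficiency = Sum of Task Times / (N_stations * CT) * 100
Total station capacity = 6 stations * 19 min = 114 min
Efficiency = 78 / 114 * 100 = 68.4%

68.4%


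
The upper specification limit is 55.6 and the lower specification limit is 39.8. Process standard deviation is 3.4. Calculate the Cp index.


Cp = (55.6 - 39.8) / (6 * 3.4)

0.77


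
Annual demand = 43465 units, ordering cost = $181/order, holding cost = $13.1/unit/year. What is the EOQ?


Formula: EOQ = sqrt(2 * D * S / H)
Numerator: 2 * 43465 * 181 = 15734330
2DS/H = 15734330 / 13.1 = 1201093.9
EOQ = sqrt(1201093.9) = 1095.9 units

1095.9 units


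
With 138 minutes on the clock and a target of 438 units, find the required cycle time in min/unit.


Formula: CT = Available Time / Number of Units
CT = 138 min / 438 units
CT = 0.32 min/unit

0.32 min/unit


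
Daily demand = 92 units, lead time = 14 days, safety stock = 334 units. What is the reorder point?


Formula: ROP = (Daily Demand * Lead Time) + Safety Stock
Demand during lead time = 92 * 14 = 1288 units
ROP = 1288 + 334 = 1622 units

1622 units


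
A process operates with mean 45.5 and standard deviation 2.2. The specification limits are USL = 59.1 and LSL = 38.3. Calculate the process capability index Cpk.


Cpu = (59.1 - 45.5) / (3 * 2.2) = 2.06
Cpl = (45.5 - 38.3) / (3 * 2.2) = 1.09
Cpk = min(2.06, 1.09) = 1.09

1.09


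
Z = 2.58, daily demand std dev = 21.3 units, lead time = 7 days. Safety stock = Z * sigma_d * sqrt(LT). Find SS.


Formula: SS = z * sigma_d * sqrt(LT)
sqrt(LT) = sqrt(7) = 2.6458
SS = 2.58 * 21.3 * 2.6458
SS = 145.4 units

145.4 units


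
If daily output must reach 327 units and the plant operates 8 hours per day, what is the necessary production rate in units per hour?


Formula: Production Rate = Daily Demand / Available Hours
Rate = 327 units/day / 8 hours/day
Rate = 40.9 units/hour

40.9 units/hour


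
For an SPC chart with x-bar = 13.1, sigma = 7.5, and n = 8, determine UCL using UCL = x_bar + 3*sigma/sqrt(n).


UCL = 13.1 + 3 * 7.5 / sqrt(8)

21.05


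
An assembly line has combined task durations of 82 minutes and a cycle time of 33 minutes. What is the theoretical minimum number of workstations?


Formula: N_min = ceil(Sum of Task Times / Cycle Time)
N_min = ceil(82 min / 33 min) = ceil(2.4848)
N_min = 3 stations

3


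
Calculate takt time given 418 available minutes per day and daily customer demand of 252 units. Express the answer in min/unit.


Formula: Takt Time = Available Production Time / Customer Demand
Takt = 418 min/day / 252 units/day
Takt = 1.66 min/unit

1.66 min/unit


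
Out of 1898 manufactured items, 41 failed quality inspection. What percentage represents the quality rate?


Formula: Quality Rate = Good Pieces / Total Pieces * 100
Good pieces = 1898 - 41 = 1857
QR = 1857 / 1898 * 100 = 97.8%

97.8%


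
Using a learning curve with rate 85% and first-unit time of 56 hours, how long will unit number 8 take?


Formula: T_n = T_1 * (learning_rate)^(log2(n)) where learning_rate = rate/100
Doublings = log2(8) = 3
T_n = 56 * 0.85^3
T_n = 56 * 0.6141 = 34.4 hours

34.4 hours


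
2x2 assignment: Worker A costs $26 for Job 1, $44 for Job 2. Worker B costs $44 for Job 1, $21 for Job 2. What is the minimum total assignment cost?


Option 1: A->1 + B->2 = $26 + $21 = $47
Option 2: A->2 + B->1 = $44 + $44 = $88
Min cost = min($47, $88) = $47

$47


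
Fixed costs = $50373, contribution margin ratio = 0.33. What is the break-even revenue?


Formula: BER = Fixed Costs / Contribution Margin Ratio
BER = $50373 / 0.33
BER = $152645.45 (to the nearest cent)

$152645.45


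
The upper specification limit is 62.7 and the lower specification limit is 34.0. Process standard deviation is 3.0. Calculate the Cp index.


Cp = (62.7 - 34.0) / (6 * 3.0)

1.59


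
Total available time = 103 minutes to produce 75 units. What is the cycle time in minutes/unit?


Formula: CT = Available Time / Number of Units
CT = 103 min / 75 units
CT = 1.37 min/unit

1.37 min/unit


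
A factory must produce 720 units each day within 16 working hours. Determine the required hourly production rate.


Formula: Production Rate = Daily Demand / Available Hours
Rate = 720 units/day / 16 hours/day
Rate = 45.0 units/hour

45.0 units/hour


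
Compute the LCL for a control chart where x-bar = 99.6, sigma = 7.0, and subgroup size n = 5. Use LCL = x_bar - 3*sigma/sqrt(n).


LCL = 99.6 - 3 * 7.0 / sqrt(5)

90.21


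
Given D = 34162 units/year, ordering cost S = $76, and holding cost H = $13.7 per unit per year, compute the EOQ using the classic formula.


Formula: EOQ = sqrt(2 * D * S / H)
Numerator: 2 * 34162 * 76 = 5192624
2DS/H = 5192624 / 13.7 = 379023.6
EOQ = sqrt(379023.6) = 615.6 units

615.6 units


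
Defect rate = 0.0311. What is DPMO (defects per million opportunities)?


DPMO = defect_rate * 1000000 = 0.0311 * 1000000

31100


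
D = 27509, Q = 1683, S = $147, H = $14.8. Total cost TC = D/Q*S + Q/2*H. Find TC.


TC = 27509/1683 * 147 + 1683/2 * 14.8

$14856.95


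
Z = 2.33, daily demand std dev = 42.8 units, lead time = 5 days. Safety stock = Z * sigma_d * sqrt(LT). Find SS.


Formula: SS = z * sigma_d * sqrt(LT)
sqrt(LT) = sqrt(5) = 2.2361
SS = 2.33 * 42.8 * 2.2361
SS = 223.0 units

223.0 units


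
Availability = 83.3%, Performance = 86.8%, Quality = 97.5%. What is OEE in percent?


Formula: OEE = Availability * Performance * Quality / 10000
A * P = 83.3% * 86.8% / 100 = 72.3%
OEE = 72.3% * 97.5% / 100 = 70.5%

70.5%


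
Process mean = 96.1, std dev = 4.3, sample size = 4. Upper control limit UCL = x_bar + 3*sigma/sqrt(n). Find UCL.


UCL = 96.1 + 3 * 4.3 / sqrt(4)

102.55


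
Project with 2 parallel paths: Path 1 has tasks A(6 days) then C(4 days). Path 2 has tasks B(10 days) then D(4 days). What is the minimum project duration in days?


Path 1 = 6 + 4 = 10 days
Path 2 = 10 + 4 = 14 days
Duration = max(10, 14) = 14 days

14 days


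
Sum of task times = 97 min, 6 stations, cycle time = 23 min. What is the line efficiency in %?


Formula: Efficiency = Sum of Task Times / (N_stations * CT) * 100
Total station capacity = 6 stations * 23 min = 138 min
Efficiency = 97 / 138 * 100 = 70.3%

70.3%


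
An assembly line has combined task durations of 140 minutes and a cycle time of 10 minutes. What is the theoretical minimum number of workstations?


Formula: N_min = ceil(Sum of Task Times / Cycle Time)
N_min = ceil(140 min / 10 min) = ceil(14.0)
N_min = 14 stations

14


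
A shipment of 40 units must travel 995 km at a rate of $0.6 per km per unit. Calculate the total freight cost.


TC = dist * cost * units = 995 * 0.6 * 40 = $23880.00

$23880.00


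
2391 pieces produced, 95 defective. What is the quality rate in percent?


Formula: Quality Rate = Good Pieces / Total Pieces * 100
Good pieces = 2391 - 95 = 2296
QR = 2296 / 2391 * 100 = 96.0%

96.0%


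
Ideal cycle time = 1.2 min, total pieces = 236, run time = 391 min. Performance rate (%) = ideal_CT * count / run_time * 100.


Formula: Performance = (Ideal CT * Total Count) / Run Time * 100
Ideal output time = 1.2 * 236 = 283.2 min
Performance = 283.2 / 391 * 100 = 72.4%

72.4%


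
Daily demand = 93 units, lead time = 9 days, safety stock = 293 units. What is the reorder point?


Formula: ROP = (Daily Demand * Lead Time) + Safety Stock
Demand during lead time = 93 * 9 = 837 units
ROP = 837 + 293 = 1130 units

1130 units


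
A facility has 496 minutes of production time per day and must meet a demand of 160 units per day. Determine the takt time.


Formula: Takt Time = Available Production Time / Customer Demand
Takt = 496 min/day / 160 units/day
Takt = 3.1 min/unit

3.1 min/unit


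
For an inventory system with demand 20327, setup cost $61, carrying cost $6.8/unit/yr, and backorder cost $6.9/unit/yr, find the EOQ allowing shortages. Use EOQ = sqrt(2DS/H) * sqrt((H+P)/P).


Formula: EOQ* = sqrt(2DS/H) * sqrt((H+P)/P)
Base EOQ = sqrt(2*20327*61/6.8) = 603.9 units
Correction = sqrt((6.8+6.9)/6.9) = 1.40908
EOQ* = 603.9 * 1.40908 = 850.9 units

850.9 units


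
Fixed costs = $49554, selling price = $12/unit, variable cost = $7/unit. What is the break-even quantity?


Formula: BEQ = Fixed Costs / (Price - Variable Cost)
Contribution margin = $12 - $7 = $5/unit
BEQ = ceil($49554 / $5/unit) = ceil(9910.8) = 9911 units

9911 units


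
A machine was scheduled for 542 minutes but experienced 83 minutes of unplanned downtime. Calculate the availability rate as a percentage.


Formula: Availability = (Planned Time - Downtime) / Planned Time * 100
Uptime = 542 - 83 = 459 min
Availability = 459 / 542 * 100 = 84.7%

84.7%


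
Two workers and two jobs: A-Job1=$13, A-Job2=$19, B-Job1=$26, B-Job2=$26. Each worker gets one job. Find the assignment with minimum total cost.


Option 1: A->1 + B->2 = $13 + $26 = $39
Option 2: A->2 + B->1 = $19 + $26 = $45
Min cost = min($39, $45) = $39

$39


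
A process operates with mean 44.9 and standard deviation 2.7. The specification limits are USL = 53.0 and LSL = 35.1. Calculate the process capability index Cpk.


Cpu = (53.0 - 44.9) / (3 * 2.7) = 1.0
Cpl = (44.9 - 35.1) / (3 * 2.7) = 1.21
Cpk = min(1.0, 1.21) = 1.0

1.0


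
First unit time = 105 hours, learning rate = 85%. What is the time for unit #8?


Formula: T_n = T_1 * (learning_rate)^(log2(n)) where learning_rate = rate/100
Doublings = log2(8) = 3
T_n = 105 * 0.85^3
T_n = 105 * 0.6141 = 64.5 hours

64.5 hours


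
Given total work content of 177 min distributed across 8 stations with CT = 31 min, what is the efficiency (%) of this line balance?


Formula: Efficiency = Sum of Task Times / (N_stations * CT) * 100
Total station capacity = 8 stations * 31 min = 248 min
Efficiency = 177 / 248 * 100 = 71.4%

71.4%


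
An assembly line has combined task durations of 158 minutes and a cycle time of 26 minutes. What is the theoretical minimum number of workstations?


Formula: N_min = ceil(Sum of Task Times / Cycle Time)
N_min = ceil(158 min / 26 min) = ceil(6.0769)
N_min = 7 stations

7


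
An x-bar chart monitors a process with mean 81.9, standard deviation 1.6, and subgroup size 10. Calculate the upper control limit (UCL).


UCL = 81.9 + 3 * 1.6 / sqrt(10)

83.42


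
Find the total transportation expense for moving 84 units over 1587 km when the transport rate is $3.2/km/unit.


TC = dist * cost * units = 1587 * 3.2 * 84 = $426585.60

$426585.60


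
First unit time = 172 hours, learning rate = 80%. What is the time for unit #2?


Formula: T_n = T_1 * (learning_rate)^(log2(n)) where learning_rate = rate/100
Doublings = log2(2) = 1
T_n = 172 * 0.8^1
T_n = 172 * 0.8 = 137.6 hours

137.6 hours


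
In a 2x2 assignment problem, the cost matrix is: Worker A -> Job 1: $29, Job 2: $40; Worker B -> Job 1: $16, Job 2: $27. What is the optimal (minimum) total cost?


Option 1: A->1 + B->2 = $29 + $27 = $56
Option 2: A->2 + B->1 = $40 + $16 = $56
Min cost = min($56, $56) = $56

$56


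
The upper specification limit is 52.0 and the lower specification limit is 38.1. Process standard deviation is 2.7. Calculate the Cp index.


Cp = (52.0 - 38.1) / (6 * 2.7)

0.86


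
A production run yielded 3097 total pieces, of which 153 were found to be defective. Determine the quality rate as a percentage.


Formula: Quality Rate = Good Pieces / Total Pieces * 100
Good pieces = 3097 - 153 = 2944
QR = 2944 / 3097 * 100 = 95.1%

95.1%


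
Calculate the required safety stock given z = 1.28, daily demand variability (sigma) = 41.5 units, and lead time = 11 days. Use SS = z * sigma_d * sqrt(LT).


Formula: SS = z * sigma_d * sqrt(LT)
sqrt(LT) = sqrt(11) = 3.3166
SS = 1.28 * 41.5 * 3.3166
SS = 176.2 units

176.2 units


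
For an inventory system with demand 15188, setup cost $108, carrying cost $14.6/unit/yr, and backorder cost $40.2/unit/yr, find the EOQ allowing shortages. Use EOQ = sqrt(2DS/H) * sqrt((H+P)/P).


Formula: EOQ* = sqrt(2DS/H) * sqrt((H+P)/P)
Base EOQ = sqrt(2*15188*108/14.6) = 474.02 units
Correction = sqrt((14.6+40.2)/40.2) = 1.16755
EOQ* = 474.02 * 1.16755 = 553.4 units

553.4 units


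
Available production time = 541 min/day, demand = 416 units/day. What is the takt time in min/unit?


Formula: Takt Time = Available Production Time / Customer Demand
Takt = 541 min/day / 416 units/day
Takt = 1.3 min/unit

1.3 min/unit


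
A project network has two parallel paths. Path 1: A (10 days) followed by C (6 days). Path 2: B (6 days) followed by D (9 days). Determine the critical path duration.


Path 1 = 10 + 6 = 16 days
Path 2 = 6 + 9 = 15 days
Duration = max(16, 15) = 16 days

16 days


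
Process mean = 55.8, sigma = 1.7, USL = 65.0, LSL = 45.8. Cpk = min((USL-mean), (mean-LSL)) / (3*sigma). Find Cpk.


Cpu = (65.0 - 55.8) / (3 * 1.7) = 1.8
Cpl = (55.8 - 45.8) / (3 * 1.7) = 1.96
Cpk = min(1.8, 1.96) = 1.8

1.8


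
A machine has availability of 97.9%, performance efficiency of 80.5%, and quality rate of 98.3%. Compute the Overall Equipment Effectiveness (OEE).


Formula: OEE = Availability * Performance * Quality / 10000
A * P = 97.9% * 80.5% / 100 = 78.81%
OEE = 78.81% * 98.3% / 100 = 77.5%

77.5%


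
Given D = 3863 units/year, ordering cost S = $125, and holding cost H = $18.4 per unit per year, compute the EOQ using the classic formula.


Formula: EOQ = sqrt(2 * D * S / H)
Numerator: 2 * 3863 * 125 = 965750
2DS/H = 965750 / 18.4 = 52486.4
EOQ = sqrt(52486.4) = 229.1 units

229.1 units


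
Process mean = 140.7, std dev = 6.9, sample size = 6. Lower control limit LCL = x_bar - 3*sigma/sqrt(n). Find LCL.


LCL = 140.7 - 3 * 6.9 / sqrt(6)

132.25


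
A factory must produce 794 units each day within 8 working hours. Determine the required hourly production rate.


Formula: Production Rate = Daily Demand / Available Hours
Rate = 794 units/day / 8 hours/day
Rate = 99.3 units/hour

99.3 units/hour


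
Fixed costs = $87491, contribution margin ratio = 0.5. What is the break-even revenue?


Formula: BER = Fixed Costs / Contribution Margin Ratio
BER = $87491 / 0.5
BER = $174982.00 (to the nearest cent)

$174982.00


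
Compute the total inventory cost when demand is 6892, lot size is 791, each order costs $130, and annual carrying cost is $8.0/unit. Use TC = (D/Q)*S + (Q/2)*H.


TC = 6892/791 * 130 + 791/2 * 8.0

$4296.69


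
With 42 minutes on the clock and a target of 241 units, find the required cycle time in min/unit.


Formula: CT = Available Time / Number of Units
CT = 42 min / 241 units
CT = 0.17 min/unit

0.17 min/unit


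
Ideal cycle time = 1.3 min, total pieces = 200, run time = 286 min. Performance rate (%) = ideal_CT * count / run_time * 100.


Formula: Performance = (Ideal CT * Total Count) / Run Time * 100
Ideal output time = 1.3 * 200 = 260.0 min
Performance = 260.0 / 286 * 100 = 90.9%

90.9%


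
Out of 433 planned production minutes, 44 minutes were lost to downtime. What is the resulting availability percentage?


Formula: Availability = (Planned Time - Downtime) / Planned Time * 100
Uptime = 433 - 44 = 389 min
Availability = 389 / 433 * 100 = 89.8%

89.8%


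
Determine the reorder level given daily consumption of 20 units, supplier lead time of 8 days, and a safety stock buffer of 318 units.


Formula: ROP = (Daily Demand * Lead Time) + Safety Stock
Demand during lead time = 20 * 8 = 160 units
ROP = 160 + 318 = 478 units

478 units


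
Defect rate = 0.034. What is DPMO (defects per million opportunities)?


DPMO = defect_rate * 1000000 = 0.034 * 1000000

34000


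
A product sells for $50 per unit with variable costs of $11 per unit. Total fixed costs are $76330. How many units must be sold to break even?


Formula: BEQ = Fixed Costs / (Price - Variable Cost)
Contribution margin = $50 - $11 = $39/unit
BEQ = ceil($76330 / $39/unit) = ceil(1957.18) = 1958 units

1958 units


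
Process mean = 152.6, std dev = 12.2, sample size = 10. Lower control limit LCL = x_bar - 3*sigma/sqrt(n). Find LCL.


LCL = 152.6 - 3 * 12.2 / sqrt(10)

141.03


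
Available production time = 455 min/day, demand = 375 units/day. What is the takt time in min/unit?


Formula: Takt Time = Available Production Time / Customer Demand
Takt = 455 min/day / 375 units/day
Takt = 1.21 min/unit

1.21 min/unit


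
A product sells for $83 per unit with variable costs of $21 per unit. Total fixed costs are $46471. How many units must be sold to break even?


Formula: BEQ = Fixed Costs / (Price - Variable Cost)
Contribution margin = $83 - $21 = $62/unit
BEQ = ceil($46471 / $62/unit) = ceil(749.53) = 750 units

750 units


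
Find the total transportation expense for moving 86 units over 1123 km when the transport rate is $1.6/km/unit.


TC = dist * cost * units = 1123 * 1.6 * 86 = $154524.80

$154524.80


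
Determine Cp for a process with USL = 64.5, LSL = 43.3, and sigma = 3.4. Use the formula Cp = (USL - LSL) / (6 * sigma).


Cp = (64.5 - 43.3) / (6 * 3.4)

1.04


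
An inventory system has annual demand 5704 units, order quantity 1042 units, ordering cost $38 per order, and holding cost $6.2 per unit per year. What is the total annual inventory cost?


TC = 5704/1042 * 38 + 1042/2 * 6.2

$3438.22


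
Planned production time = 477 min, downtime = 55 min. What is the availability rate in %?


Formula: Availability = (Planned Time - Downtime) / Planned Time * 100
Uptime = 477 - 55 = 422 min
Availability = 422 / 477 * 100 = 88.5%

88.5%


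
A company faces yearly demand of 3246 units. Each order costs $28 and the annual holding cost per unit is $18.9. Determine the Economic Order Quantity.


Formula: EOQ = sqrt(2 * D * S / H)
Numerator: 2 * 3246 * 28 = 181776
2DS/H = 181776 / 18.9 = 9617.8
EOQ = sqrt(9617.8) = 98.1 units

98.1 units


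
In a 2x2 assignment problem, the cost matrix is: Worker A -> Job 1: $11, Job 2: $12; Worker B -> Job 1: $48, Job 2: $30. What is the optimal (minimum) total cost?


Option 1: A->1 + B->2 = $11 + $30 = $41
Option 2: A->2 + B->1 = $12 + $48 = $60
Min cost = min($41, $60) = $41

$41


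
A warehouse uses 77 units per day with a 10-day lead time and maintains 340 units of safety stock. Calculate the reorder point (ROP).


Formula: ROP = (Daily Demand * Lead Time) + Safety Stock
Demand during lead time = 77 * 10 = 770 units
ROP = 770 + 340 = 1110 units

1110 units


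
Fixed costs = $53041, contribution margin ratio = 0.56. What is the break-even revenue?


Formula: BER = Fixed Costs / Contribution Margin Ratio
BER = $53041 / 0.56
BER = $94716.07 (to the nearest cent)

$94716.07


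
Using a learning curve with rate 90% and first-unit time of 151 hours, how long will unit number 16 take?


Formula: T_n = T_1 * (learning_rate)^(log2(n)) where learning_rate = rate/100
Doublings = log2(16) = 4
T_n = 151 * 0.9^4
T_n = 151 * 0.6561 = 99.1 hours

99.1 hours


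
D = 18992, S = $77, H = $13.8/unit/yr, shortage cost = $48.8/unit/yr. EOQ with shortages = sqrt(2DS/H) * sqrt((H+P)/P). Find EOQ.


Formula: EOQ* = sqrt(2DS/H) * sqrt((H+P)/P)
Base EOQ = sqrt(2*18992*77/13.8) = 460.37 units
Correction = sqrt((13.8+48.8)/48.8) = 1.1326
EOQ* = 460.37 * 1.1326 = 521.4 units

521.4 units


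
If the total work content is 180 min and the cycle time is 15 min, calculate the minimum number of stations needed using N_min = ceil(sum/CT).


Formula: N_min = ceil(Sum of Task Times / Cycle Time)
N_min = ceil(180 min / 15 min) = ceil(12.0)
N_min = 12 stations

12


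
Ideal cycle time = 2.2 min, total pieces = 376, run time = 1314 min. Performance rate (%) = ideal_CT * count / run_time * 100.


Formula: Performance = (Ideal CT * Total Count) / Run Time * 100
Ideal output time = 2.2 * 376 = 827.2 min
Performance = 827.2 / 1314 * 100 = 63.0%

63.0%


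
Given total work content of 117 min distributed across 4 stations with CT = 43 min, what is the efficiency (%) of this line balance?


Formula: Efficiency = Sum of Task Times / (N_stations * CT) * 100
Total station capacity = 4 stations * 43 min = 172 min
Efficiency = 117 / 172 * 100 = 68.0%

68.0%


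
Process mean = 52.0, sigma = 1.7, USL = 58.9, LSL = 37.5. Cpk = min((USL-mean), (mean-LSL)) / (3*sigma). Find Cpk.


Cpu = (58.9 - 52.0) / (3 * 1.7) = 1.35
Cpl = (52.0 - 37.5) / (3 * 1.7) = 2.84
Cpk = min(1.35, 2.84) = 1.35

1.35


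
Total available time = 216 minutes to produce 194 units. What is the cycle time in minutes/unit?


Formula: CT = Available Time / Number of Units
CT = 216 min / 194 units
CT = 1.11 min/unit

1.11 min/unit


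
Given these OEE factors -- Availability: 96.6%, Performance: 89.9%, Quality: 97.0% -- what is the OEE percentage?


Formula: OEE = Availability * Performance * Quality / 10000
A * P = 96.6% * 89.9% / 100 = 86.84%
OEE = 86.84% * 97.0% / 100 = 84.2%

84.2%


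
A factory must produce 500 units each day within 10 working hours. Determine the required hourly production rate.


Formula: Production Rate = Daily Demand / Available Hours
Rate = 500 units/day / 10 hours/day
Rate = 50.0 units/hour

50.0 units/hour


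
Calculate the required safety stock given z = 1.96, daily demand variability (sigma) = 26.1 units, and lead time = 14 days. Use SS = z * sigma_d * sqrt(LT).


Formula: SS = z * sigma_d * sqrt(LT)
sqrt(LT) = sqrt(14) = 3.7417
SS = 1.96 * 26.1 * 3.7417
SS = 191.4 units

191.4 units


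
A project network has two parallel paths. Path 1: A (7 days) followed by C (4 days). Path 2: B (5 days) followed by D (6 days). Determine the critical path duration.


Path 1 = 7 + 4 = 11 days
Path 2 = 5 + 6 = 11 days
Duration = max(11, 11) = 11 days

11 days


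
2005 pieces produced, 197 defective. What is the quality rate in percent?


Formula: Quality Rate = Good Pieces / Total Pieces * 100
Good pieces = 2005 - 197 = 1808
QR = 1808 / 2005 * 100 = 90.2%

90.2%


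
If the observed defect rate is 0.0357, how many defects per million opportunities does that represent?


DPMO = defect_rate * 1000000 = 0.0357 * 1000000

35700


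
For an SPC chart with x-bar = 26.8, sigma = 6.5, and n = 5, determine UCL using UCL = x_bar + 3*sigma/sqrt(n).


UCL = 26.8 + 3 * 6.5 / sqrt(5)

35.52


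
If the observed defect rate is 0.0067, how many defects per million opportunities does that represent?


DPMO = defect_rate * 1000000 = 0.0067 * 1000000

6700


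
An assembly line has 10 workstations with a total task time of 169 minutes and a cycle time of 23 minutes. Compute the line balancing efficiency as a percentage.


Formula: Efficiency = Sum of Task Times / (N_stations * CT) * 100
Total station capacity = 10 stations * 23 min = 230 min
Efficiency = 169 / 230 * 100 = 73.5%

73.5%


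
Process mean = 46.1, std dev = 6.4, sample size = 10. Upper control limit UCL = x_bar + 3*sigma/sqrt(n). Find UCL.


UCL = 46.1 + 3 * 6.4 / sqrt(10)

52.17


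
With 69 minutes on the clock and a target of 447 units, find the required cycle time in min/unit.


Formula: CT = Available Time / Number of Units
CT = 69 min / 447 units
CT = 0.15 min/unit

0.15 min/unit


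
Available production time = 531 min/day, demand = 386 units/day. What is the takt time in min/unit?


Formula: Takt Time = Available Production Time / Customer Demand
Takt = 531 min/day / 386 units/day
Takt = 1.38 min/unit

1.38 min/unit


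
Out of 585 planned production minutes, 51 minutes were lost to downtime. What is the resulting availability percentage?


Formula: Availability = (Planned Time - Downtime) / Planned Time * 100
Uptime = 585 - 51 = 534 min
Availability = 534 / 585 * 100 = 91.3%

91.3%


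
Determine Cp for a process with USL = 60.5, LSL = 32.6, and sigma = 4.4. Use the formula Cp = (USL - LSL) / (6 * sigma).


Cp = (60.5 - 32.6) / (6 * 4.4)

1.06


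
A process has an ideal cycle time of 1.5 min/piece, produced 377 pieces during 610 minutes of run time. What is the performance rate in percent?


Formula: Performance = (Ideal CT * Total Count) / Run Time * 100
Ideal output time = 1.5 * 377 = 565.5 min
Performance = 565.5 / 610 * 100 = 92.7%

92.7%


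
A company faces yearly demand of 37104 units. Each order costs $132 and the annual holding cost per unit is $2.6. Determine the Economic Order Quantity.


Formula: EOQ = sqrt(2 * D * S / H)
Numerator: 2 * 37104 * 132 = 9795456
2DS/H = 9795456 / 2.6 = 3767483.1
EOQ = sqrt(3767483.1) = 1941.0 units

1941.0 units


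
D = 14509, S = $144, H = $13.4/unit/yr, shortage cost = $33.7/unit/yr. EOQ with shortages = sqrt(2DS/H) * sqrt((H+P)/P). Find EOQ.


Formula: EOQ* = sqrt(2DS/H) * sqrt((H+P)/P)
Base EOQ = sqrt(2*14509*144/13.4) = 558.42 units
Correction = sqrt((13.4+33.7)/33.7) = 1.18221
EOQ* = 558.42 * 1.18221 = 660.2 units

660.2 units


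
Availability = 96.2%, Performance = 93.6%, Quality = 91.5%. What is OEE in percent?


Formula: OEE = Availability * Performance * Quality / 10000
A * P = 96.2% * 93.6% / 100 = 90.04%
OEE = 90.04% * 91.5% / 100 = 82.4%

82.4%


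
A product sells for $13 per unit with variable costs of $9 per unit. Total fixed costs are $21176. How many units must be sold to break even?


Formula: BEQ = Fixed Costs / (Price - Variable Cost)
Contribution margin = $13 - $9 = $4/unit
BEQ = ceil($21176 / $4/unit) = ceil(5294.0) = 5294 units

5294 units


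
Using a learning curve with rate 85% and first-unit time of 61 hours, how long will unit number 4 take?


Formula: T_n = T_1 * (learning_rate)^(log2(n)) where learning_rate = rate/100
Doublings = log2(4) = 2
T_n = 61 * 0.85^2
T_n = 61 * 0.7225 = 44.1 hours

44.1 hours


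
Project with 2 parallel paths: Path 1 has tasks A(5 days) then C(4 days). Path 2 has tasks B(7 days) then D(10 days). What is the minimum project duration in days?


Path 1 = 5 + 4 = 9 days
Path 2 = 7 + 10 = 17 days
Duration = max(9, 17) = 17 days

17 days


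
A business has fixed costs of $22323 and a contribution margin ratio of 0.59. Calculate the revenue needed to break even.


Formula: BER = Fixed Costs / Contribution Margin Ratio
BER = $22323 / 0.59
BER = $37835.59 (to the nearest cent)

$37835.59


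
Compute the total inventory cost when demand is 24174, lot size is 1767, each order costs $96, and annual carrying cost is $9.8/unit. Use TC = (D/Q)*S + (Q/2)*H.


TC = 24174/1767 * 96 + 1767/2 * 9.8

$9971.66


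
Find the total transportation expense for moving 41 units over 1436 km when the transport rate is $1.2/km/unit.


TC = dist * cost * units = 1436 * 1.2 * 41 = $70651.20

$70651.20


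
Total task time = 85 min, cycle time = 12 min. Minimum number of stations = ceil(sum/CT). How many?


Formula: N_min = ceil(Sum of Task Times / Cycle Time)
N_min = ceil(85 min / 12 min) = ceil(7.0833)
N_min = 8 stations

8


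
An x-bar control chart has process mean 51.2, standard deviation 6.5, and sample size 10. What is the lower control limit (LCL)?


LCL = 51.2 - 3 * 6.5 / sqrt(10)

45.03


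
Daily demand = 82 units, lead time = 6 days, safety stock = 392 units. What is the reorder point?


Formula: ROP = (Daily Demand * Lead Time) + Safety Stock
Demand during lead time = 82 * 6 = 492 units
ROP = 492 + 392 = 884 units

884 units


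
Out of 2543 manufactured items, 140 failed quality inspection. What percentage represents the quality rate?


Formula: Quality Rate = Good Pieces / Total Pieces * 100
Good pieces = 2543 - 140 = 2403
QR = 2403 / 2543 * 100 = 94.5%

94.5%


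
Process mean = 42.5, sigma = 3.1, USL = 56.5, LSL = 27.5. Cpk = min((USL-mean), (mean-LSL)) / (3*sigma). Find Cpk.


Cpu = (56.5 - 42.5) / (3 * 3.1) = 1.51
Cpl = (42.5 - 27.5) / (3 * 3.1) = 1.61
Cpk = min(1.51, 1.61) = 1.51

1.51


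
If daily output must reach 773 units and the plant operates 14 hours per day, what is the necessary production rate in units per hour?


Formula: Production Rate = Daily Demand / Available Hours
Rate = 773 units/day / 14 hours/day
Rate = 55.2 units/hour

55.2 units/hour


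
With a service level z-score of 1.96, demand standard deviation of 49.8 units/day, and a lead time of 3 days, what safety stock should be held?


Formula: SS = z * sigma_d * sqrt(LT)
sqrt(LT) = sqrt(3) = 1.7321
SS = 1.96 * 49.8 * 1.7321
SS = 169.1 units

169.1 units
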